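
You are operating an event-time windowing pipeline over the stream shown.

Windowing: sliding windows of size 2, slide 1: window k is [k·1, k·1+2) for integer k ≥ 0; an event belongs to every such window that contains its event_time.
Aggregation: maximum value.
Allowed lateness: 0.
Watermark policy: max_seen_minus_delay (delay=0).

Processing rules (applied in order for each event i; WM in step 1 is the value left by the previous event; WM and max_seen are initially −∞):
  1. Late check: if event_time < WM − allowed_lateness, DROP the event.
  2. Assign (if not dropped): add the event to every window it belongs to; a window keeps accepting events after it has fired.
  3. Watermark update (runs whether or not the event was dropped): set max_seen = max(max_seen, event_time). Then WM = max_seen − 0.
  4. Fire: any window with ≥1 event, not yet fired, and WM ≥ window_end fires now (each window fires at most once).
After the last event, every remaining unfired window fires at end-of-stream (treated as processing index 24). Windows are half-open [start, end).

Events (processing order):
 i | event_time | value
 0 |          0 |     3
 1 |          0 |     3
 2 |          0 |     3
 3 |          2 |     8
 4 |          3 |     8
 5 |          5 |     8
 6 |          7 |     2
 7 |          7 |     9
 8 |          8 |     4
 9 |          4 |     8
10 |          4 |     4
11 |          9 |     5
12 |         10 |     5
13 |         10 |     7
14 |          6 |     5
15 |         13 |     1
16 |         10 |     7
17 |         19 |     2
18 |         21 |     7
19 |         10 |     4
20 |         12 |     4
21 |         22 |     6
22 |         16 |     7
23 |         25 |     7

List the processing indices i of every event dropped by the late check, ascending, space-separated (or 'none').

9 10 14 16 19 20 22

i=0 t=0 v=3: → [0,2); WM=0
i=1 t=0 v=3: → [0,2); WM=0
i=2 t=0 v=3: → [0,2); WM=0
i=3 t=2 v=8: → [2,4),[1,3); WM=2; [0,2) fires=3
i=4 t=3 v=8: → [3,5),[2,4); WM=3; [1,3) fires=8
i=5 t=5 v=8: → [5,7),[4,6); WM=5; [2,4) fires=8 [3,5) fires=8
i=6 t=7 v=2: → [7,9),[6,8); WM=7; [4,6) fires=8 [5,7) fires=8
i=7 t=7 v=9: → [7,9),[6,8); WM=7
i=8 t=8 v=4: → [8,10),[7,9); WM=8; [6,8) fires=9
i=9 t=4 v=8: DROP (t<8-0); WM=8
i=10 t=4 v=4: DROP (t<8-0); WM=8
i=11 t=9 v=5: → [9,11),[8,10); WM=9; [7,9) fires=9
i=12 t=10 v=5: → [10,12),[9,11); WM=10; [8,10) fires=5
i=13 t=10 v=7: → [10,12),[9,11); WM=10
i=14 t=6 v=5: DROP (t<10-0); WM=10
i=15 t=13 v=1: → [13,15),[12,14); WM=13; [9,11) fires=7 [10,12) fires=7
i=16 t=10 v=7: DROP (t<13-0); WM=13
i=17 t=19 v=2: → [19,21),[18,20); WM=19; [12,14) fires=1 [13,15) fires=1
i=18 t=21 v=7: → [21,23),[20,22); WM=21; [18,20) fires=2 [19,21) fires=2
i=19 t=10 v=4: DROP (t<21-0); WM=21
i=20 t=12 v=4: DROP (t<21-0); WM=21
i=21 t=22 v=6: → [22,24),[21,23); WM=22; [20,22) fires=7
i=22 t=16 v=7: DROP (t<22-0); WM=22
i=23 t=25 v=7: → [25,27),[24,26); WM=25; [21,23) fires=7 [22,24) fires=6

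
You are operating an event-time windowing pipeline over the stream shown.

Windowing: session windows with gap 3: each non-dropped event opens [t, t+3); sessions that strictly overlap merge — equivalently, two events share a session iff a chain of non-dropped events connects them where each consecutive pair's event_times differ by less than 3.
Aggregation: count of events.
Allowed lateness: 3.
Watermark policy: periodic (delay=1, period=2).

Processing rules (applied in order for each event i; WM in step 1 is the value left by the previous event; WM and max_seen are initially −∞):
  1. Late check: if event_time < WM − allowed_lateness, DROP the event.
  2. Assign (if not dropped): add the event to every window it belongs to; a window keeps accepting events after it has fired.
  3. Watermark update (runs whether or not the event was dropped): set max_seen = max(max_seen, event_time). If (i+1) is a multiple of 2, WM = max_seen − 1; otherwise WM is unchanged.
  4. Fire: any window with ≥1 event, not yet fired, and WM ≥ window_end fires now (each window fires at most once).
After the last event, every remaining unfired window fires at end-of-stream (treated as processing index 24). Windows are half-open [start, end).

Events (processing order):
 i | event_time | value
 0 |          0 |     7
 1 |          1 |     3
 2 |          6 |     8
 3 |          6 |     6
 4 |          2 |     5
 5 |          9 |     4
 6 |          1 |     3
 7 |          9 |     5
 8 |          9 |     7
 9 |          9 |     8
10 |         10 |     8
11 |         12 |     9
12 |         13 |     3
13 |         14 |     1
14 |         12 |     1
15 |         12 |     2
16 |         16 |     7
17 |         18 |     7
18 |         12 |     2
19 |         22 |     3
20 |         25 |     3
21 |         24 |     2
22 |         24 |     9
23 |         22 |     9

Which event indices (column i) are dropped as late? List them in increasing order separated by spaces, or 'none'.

6 18

i=0 t=0 v=7: → [0,3); WM=−∞
i=1 t=1 v=3: → [0,4); WM=0
i=2 t=6 v=8: → [6,9); WM=0
i=3 t=6 v=6: → [6,9); WM=5
i=4 t=2 v=5: → [0,5); WM=5
i=5 t=9 v=4: → [9,12); WM=8
i=6 t=1 v=3: DROP (t<8-3); WM=8
i=7 t=9 v=5: → [9,12); WM=8
i=8 t=9 v=7: → [9,12); WM=8
i=9 t=9 v=8: → [9,12); WM=8
i=10 t=10 v=8: → [9,13); WM=8
i=11 t=12 v=9: → [9,15); WM=11
i=12 t=13 v=3: → [9,16); WM=11
i=13 t=14 v=1: → [9,17); WM=13
i=14 t=12 v=1: → [9,17); WM=13
i=15 t=12 v=2: → [9,17); WM=13
i=16 t=16 v=7: → [9,19); WM=13
i=17 t=18 v=7: → [9,21); WM=17
i=18 t=12 v=2: DROP (t<17-3); WM=17
i=19 t=22 v=3: → [22,25); WM=21
i=20 t=25 v=3: → [25,28); WM=21
i=21 t=24 v=2: → [22,28); WM=24
i=22 t=24 v=9: → [22,28); WM=24
i=23 t=22 v=9: → [22,28); WM=24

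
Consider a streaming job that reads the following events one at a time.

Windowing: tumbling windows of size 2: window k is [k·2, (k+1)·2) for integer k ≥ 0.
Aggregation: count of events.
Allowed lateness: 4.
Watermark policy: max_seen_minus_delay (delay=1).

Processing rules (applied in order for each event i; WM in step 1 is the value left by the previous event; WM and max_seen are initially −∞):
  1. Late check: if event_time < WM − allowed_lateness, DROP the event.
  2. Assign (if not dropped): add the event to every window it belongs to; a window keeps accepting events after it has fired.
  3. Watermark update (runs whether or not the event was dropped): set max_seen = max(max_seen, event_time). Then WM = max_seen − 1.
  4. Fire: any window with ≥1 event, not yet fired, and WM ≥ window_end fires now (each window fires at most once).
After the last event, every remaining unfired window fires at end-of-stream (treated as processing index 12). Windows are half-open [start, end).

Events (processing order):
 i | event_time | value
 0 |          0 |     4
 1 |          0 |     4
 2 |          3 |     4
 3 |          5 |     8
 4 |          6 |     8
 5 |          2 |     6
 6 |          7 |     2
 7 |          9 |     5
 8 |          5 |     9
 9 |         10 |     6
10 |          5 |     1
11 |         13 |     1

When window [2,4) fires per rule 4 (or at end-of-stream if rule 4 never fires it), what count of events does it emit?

i=0 t=0 v=4: → [0,2); WM=-1
i=1 t=0 v=4: → [0,2); WM=-1
i=2 t=3 v=4: → [2,4); WM=2; [0,2) fires=2
i=3 t=5 v=8: → [4,6); WM=4; [2,4) fires=1
i=4 t=6 v=8: → [6,8); WM=5
i=5 t=2 v=6: → [2,4); WM=5
i=6 t=7 v=2: → [6,8); WM=6; [4,6) fires=1
i=7 t=9 v=5: → [8,10); WM=8; [6,8) fires=2
i=8 t=5 v=9: → [4,6); WM=8
i=9 t=10 v=6: → [10,12); WM=9
i=10 t=5 v=1: → [4,6); WM=9
i=11 t=13 v=1: → [12,14); WM=12; [8,10) fires=1 [10,12) fires=1

1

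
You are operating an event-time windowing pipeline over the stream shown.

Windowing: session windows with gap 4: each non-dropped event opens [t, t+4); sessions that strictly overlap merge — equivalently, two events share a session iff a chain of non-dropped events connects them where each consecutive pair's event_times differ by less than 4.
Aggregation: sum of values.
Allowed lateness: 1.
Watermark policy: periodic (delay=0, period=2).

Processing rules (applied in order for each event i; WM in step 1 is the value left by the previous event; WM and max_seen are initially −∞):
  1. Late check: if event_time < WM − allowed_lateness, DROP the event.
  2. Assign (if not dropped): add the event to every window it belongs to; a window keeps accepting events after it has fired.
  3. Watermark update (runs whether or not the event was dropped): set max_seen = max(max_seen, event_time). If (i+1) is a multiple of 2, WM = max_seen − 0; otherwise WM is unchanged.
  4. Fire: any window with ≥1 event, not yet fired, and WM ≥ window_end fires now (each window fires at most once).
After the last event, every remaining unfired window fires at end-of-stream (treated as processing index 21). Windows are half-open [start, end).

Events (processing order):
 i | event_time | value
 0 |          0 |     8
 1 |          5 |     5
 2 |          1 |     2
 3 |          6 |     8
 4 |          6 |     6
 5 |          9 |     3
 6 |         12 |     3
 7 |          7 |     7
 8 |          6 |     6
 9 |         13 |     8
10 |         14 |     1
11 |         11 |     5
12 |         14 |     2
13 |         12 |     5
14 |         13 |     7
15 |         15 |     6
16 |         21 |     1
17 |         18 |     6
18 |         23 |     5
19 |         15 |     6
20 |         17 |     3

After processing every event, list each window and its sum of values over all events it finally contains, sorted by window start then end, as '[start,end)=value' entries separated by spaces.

i=0 t=0 v=8: → [0,4); WM=−∞
i=1 t=5 v=5: → [5,9); WM=5
i=2 t=1 v=2: DROP (t<5-1); WM=5
i=3 t=6 v=8: → [5,10); WM=6
i=4 t=6 v=6: → [5,10); WM=6
i=5 t=9 v=3: → [5,13); WM=9
i=6 t=12 v=3: → [5,16); WM=9
i=7 t=7 v=7: DROP (t<9-1); WM=12
i=8 t=6 v=6: DROP (t<12-1); WM=12
i=9 t=13 v=8: → [5,17); WM=13
i=10 t=14 v=1: → [5,18); WM=13
i=11 t=11 v=5: DROP (t<13-1); WM=14
i=12 t=14 v=2: → [5,18); WM=14
i=13 t=12 v=5: DROP (t<14-1); WM=14
i=14 t=13 v=7: → [5,18); WM=14
i=15 t=15 v=6: → [5,19); WM=15
i=16 t=21 v=1: → [21,25); WM=15
i=17 t=18 v=6: → [5,25); WM=21
i=18 t=23 v=5: → [5,27); WM=21
i=19 t=15 v=6: DROP (t<21-1); WM=23
i=20 t=17 v=3: DROP (t<23-1); WM=23

[0,4)=8 [5,27)=61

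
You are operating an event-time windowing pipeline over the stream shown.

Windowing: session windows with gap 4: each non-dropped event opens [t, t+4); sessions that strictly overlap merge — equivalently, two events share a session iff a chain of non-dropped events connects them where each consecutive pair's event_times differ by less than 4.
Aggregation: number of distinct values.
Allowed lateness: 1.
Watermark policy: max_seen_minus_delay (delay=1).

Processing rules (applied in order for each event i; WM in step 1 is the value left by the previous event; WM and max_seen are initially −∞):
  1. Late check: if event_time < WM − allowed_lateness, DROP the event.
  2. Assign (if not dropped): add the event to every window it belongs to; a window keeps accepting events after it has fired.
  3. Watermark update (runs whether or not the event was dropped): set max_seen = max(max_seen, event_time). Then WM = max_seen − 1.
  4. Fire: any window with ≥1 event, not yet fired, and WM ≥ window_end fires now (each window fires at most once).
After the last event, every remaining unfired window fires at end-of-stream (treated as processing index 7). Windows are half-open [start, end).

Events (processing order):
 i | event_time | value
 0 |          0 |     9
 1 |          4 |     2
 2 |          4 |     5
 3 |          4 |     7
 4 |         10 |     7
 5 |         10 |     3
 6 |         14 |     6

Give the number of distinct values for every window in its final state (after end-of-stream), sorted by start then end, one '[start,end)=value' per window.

[0,4)=1 [4,8)=3 [10,14)=2 [14,18)=1

i=0 t=0 v=9: → [0,4); WM=-1
i=1 t=4 v=2: → [4,8); WM=3
i=2 t=4 v=5: → [4,8); WM=3
i=3 t=4 v=7: → [4,8); WM=3
i=4 t=10 v=7: → [10,14); WM=9
i=5 t=10 v=3: → [10,14); WM=9
i=6 t=14 v=6: → [14,18); WM=13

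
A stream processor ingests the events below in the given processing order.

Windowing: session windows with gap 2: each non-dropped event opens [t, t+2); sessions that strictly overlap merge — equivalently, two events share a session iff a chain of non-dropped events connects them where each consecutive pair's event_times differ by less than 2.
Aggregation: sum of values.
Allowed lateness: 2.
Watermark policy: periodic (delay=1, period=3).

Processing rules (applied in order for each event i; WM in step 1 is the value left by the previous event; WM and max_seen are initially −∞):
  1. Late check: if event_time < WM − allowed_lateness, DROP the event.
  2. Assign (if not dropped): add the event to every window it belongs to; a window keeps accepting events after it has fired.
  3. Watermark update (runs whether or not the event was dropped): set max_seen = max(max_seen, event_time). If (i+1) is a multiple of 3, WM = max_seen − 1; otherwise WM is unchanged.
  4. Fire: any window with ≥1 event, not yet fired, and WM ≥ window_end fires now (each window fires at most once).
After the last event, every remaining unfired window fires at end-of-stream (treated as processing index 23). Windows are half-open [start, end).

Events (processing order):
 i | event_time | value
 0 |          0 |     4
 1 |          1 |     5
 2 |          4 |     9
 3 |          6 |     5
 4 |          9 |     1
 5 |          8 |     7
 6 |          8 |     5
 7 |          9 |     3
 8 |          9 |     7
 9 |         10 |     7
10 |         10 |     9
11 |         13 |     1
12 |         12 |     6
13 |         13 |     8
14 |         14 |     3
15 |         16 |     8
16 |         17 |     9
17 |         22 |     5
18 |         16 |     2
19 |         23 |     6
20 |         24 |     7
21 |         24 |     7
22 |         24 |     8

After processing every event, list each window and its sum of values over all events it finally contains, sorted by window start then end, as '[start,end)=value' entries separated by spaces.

[0,3)=9 [4,6)=9 [6,8)=5 [8,12)=39 [12,16)=18 [16,19)=17 [22,26)=33

i=0 t=0 v=4: → [0,2); WM=−∞
i=1 t=1 v=5: → [0,3); WM=−∞
i=2 t=4 v=9: → [4,6); WM=3
i=3 t=6 v=5: → [6,8); WM=3
i=4 t=9 v=1: → [9,11); WM=3
i=5 t=8 v=7: → [8,11); WM=8
i=6 t=8 v=5: → [8,11); WM=8
i=7 t=9 v=3: → [8,11); WM=8
i=8 t=9 v=7: → [8,11); WM=8
i=9 t=10 v=7: → [8,12); WM=8
i=10 t=10 v=9: → [8,12); WM=8
i=11 t=13 v=1: → [13,15); WM=12
i=12 t=12 v=6: → [12,15); WM=12
i=13 t=13 v=8: → [12,15); WM=12
i=14 t=14 v=3: → [12,16); WM=13
i=15 t=16 v=8: → [16,18); WM=13
i=16 t=17 v=9: → [16,19); WM=13
i=17 t=22 v=5: → [22,24); WM=21
i=18 t=16 v=2: DROP (t<21-2); WM=21
i=19 t=23 v=6: → [22,25); WM=21
i=20 t=24 v=7: → [22,26); WM=23
i=21 t=24 v=7: → [22,26); WM=23
i=22 t=24 v=8: → [22,26); WM=23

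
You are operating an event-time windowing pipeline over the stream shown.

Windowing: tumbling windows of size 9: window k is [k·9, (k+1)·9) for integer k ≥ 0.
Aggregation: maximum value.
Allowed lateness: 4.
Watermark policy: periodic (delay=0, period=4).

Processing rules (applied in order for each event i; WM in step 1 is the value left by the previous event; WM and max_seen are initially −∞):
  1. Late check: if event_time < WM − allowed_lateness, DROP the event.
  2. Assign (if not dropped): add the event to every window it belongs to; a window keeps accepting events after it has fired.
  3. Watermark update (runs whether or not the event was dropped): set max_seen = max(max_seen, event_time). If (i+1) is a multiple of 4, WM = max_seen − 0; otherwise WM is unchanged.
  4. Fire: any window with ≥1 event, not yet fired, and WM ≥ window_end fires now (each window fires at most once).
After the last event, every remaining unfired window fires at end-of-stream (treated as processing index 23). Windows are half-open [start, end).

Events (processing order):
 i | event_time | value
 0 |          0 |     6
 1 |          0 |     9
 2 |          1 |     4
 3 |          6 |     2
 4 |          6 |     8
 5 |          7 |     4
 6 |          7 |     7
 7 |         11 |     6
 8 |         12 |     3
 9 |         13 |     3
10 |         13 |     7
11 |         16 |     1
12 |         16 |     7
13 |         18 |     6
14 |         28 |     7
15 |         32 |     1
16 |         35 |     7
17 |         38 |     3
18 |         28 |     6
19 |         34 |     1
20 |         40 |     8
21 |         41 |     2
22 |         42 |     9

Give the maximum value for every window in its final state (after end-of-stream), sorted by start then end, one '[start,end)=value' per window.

[0,9)=9 [9,18)=7 [18,27)=6 [27,36)=7 [36,45)=9

i=0 t=0 v=6: → [0,9); WM=−∞
i=1 t=0 v=9: → [0,9); WM=−∞
i=2 t=1 v=4: → [0,9); WM=−∞
i=3 t=6 v=2: → [0,9); WM=6
i=4 t=6 v=8: → [0,9); WM=6
i=5 t=7 v=4: → [0,9); WM=6
i=6 t=7 v=7: → [0,9); WM=6
i=7 t=11 v=6: → [9,18); WM=11; [0,9) fires=9
i=8 t=12 v=3: → [9,18); WM=11
i=9 t=13 v=3: → [9,18); WM=11
i=10 t=13 v=7: → [9,18); WM=11
i=11 t=16 v=1: → [9,18); WM=16
i=12 t=16 v=7: → [9,18); WM=16
i=13 t=18 v=6: → [18,27); WM=16
i=14 t=28 v=7: → [27,36); WM=16
i=15 t=32 v=1: → [27,36); WM=32; [9,18) fires=7 [18,27) fires=6
i=16 t=35 v=7: → [27,36); WM=32
i=17 t=38 v=3: → [36,45); WM=32
i=18 t=28 v=6: → [27,36); WM=32
i=19 t=34 v=1: → [27,36); WM=38; [27,36) fires=7
i=20 t=40 v=8: → [36,45); WM=38
i=21 t=41 v=2: → [36,45); WM=38
i=22 t=42 v=9: → [36,45); WM=38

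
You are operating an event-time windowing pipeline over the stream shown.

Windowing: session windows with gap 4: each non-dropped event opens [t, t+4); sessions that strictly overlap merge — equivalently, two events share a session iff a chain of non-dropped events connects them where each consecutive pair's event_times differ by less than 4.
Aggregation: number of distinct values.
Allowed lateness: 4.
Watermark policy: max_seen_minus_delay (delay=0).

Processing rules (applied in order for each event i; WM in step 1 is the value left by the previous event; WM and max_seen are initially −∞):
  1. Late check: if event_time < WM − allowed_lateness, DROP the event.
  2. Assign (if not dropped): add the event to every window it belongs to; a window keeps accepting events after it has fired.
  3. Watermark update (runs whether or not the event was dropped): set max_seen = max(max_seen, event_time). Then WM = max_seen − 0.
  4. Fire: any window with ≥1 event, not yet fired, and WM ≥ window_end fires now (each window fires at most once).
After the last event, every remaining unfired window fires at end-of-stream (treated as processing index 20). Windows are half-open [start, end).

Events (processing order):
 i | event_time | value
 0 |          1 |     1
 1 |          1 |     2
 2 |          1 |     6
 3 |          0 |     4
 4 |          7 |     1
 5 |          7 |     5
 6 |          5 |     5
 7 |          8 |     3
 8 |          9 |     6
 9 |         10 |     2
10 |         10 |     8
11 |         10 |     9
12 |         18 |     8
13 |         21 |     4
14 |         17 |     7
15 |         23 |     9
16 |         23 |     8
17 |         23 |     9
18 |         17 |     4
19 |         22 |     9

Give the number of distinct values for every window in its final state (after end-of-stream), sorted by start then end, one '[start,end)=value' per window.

[0,5)=4 [5,14)=7 [17,27)=4

i=0 t=1 v=1: → [1,5); WM=1
i=1 t=1 v=2: → [1,5); WM=1
i=2 t=1 v=6: → [1,5); WM=1
i=3 t=0 v=4: → [0,5); WM=1
i=4 t=7 v=1: → [7,11); WM=7
i=5 t=7 v=5: → [7,11); WM=7
i=6 t=5 v=5: → [5,11); WM=7
i=7 t=8 v=3: → [5,12); WM=8
i=8 t=9 v=6: → [5,13); WM=9
i=9 t=10 v=2: → [5,14); WM=10
i=10 t=10 v=8: → [5,14); WM=10
i=11 t=10 v=9: → [5,14); WM=10
i=12 t=18 v=8: → [18,22); WM=18
i=13 t=21 v=4: → [18,25); WM=21
i=14 t=17 v=7: → [17,25); WM=21
i=15 t=23 v=9: → [17,27); WM=23
i=16 t=23 v=8: → [17,27); WM=23
i=17 t=23 v=9: → [17,27); WM=23
i=18 t=17 v=4: DROP (t<23-4); WM=23
i=19 t=22 v=9: → [17,27); WM=23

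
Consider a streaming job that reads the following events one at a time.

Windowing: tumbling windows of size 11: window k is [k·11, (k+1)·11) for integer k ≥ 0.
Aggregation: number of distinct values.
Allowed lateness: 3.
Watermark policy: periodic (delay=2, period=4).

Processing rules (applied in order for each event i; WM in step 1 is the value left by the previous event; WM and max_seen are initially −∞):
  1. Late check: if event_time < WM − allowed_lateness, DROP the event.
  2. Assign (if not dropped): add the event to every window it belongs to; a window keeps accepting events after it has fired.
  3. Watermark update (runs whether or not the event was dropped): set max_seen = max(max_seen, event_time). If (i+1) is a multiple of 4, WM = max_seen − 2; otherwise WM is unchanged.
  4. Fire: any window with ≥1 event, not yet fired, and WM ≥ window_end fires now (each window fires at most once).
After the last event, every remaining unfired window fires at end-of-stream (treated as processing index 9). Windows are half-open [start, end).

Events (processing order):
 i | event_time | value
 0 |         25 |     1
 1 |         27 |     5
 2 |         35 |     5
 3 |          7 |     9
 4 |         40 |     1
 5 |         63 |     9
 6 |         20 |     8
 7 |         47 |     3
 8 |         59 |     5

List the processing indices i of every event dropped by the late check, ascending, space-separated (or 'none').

i=0 t=25 v=1: → [22,33); WM=−∞
i=1 t=27 v=5: → [22,33); WM=−∞
i=2 t=35 v=5: → [33,44); WM=−∞
i=3 t=7 v=9: → [0,11); WM=33; [0,11) fires=1 [22,33) fires=2
i=4 t=40 v=1: → [33,44); WM=33
i=5 t=63 v=9: → [55,66); WM=33
i=6 t=20 v=8: DROP (t<33-3); WM=33
i=7 t=47 v=3: → [44,55); WM=61; [33,44) fires=2 [44,55) fires=1
i=8 t=59 v=5: → [55,66); WM=61

6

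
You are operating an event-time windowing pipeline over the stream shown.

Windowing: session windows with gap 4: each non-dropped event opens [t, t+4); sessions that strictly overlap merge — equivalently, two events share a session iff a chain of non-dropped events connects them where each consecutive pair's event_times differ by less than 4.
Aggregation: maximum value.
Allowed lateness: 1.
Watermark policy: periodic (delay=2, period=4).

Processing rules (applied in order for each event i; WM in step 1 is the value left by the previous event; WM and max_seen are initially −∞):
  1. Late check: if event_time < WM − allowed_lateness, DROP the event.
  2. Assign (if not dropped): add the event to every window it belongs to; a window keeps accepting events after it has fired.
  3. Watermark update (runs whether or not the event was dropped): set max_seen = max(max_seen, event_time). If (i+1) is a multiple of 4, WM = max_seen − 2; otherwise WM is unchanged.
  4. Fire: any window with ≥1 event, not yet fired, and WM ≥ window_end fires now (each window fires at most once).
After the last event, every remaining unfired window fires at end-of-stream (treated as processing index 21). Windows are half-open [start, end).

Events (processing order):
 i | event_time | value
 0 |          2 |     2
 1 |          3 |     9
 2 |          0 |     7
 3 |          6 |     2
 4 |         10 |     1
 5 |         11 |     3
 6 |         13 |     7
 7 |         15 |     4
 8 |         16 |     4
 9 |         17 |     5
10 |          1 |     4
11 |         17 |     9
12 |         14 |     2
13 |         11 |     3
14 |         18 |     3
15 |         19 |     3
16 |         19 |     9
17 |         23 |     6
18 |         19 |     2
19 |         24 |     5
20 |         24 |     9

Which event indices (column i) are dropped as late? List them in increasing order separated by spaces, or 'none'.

i=0 t=2 v=2: → [2,6); WM=−∞
i=1 t=3 v=9: → [2,7); WM=−∞
i=2 t=0 v=7: → [0,7); WM=−∞
i=3 t=6 v=2: → [0,10); WM=4
i=4 t=10 v=1: → [10,14); WM=4
i=5 t=11 v=3: → [10,15); WM=4
i=6 t=13 v=7: → [10,17); WM=4
i=7 t=15 v=4: → [10,19); WM=13
i=8 t=16 v=4: → [10,20); WM=13
i=9 t=17 v=5: → [10,21); WM=13
i=10 t=1 v=4: DROP (t<13-1); WM=13
i=11 t=17 v=9: → [10,21); WM=15
i=12 t=14 v=2: → [10,21); WM=15
i=13 t=11 v=3: DROP (t<15-1); WM=15
i=14 t=18 v=3: → [10,22); WM=15
i=15 t=19 v=3: → [10,23); WM=17
i=16 t=19 v=9: → [10,23); WM=17
i=17 t=23 v=6: → [23,27); WM=17
i=18 t=19 v=2: → [10,23); WM=17
i=19 t=24 v=5: → [23,28); WM=22
i=20 t=24 v=9: → [23,28); WM=22

10 13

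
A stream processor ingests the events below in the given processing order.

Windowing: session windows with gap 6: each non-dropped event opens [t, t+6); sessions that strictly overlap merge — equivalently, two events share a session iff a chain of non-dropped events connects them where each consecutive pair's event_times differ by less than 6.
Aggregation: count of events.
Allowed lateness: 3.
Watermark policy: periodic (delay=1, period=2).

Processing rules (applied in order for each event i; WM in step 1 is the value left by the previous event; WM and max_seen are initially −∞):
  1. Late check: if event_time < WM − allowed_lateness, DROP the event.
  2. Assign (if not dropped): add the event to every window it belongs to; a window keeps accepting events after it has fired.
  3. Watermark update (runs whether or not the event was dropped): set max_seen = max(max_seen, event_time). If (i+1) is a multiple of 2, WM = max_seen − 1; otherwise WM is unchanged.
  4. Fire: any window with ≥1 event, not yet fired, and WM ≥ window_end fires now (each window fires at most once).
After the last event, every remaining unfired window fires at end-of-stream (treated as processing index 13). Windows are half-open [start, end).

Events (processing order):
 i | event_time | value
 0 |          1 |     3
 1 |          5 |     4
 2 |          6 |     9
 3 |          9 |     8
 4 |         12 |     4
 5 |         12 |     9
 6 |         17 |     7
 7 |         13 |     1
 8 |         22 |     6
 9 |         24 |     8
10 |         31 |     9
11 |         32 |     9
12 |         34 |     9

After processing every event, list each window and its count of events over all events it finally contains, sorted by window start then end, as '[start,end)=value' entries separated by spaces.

i=0 t=1 v=3: → [1,7); WM=−∞
i=1 t=5 v=4: → [1,11); WM=4
i=2 t=6 v=9: → [1,12); WM=4
i=3 t=9 v=8: → [1,15); WM=8
i=4 t=12 v=4: → [1,18); WM=8
i=5 t=12 v=9: → [1,18); WM=11
i=6 t=17 v=7: → [1,23); WM=11
i=7 t=13 v=1: → [1,23); WM=16
i=8 t=22 v=6: → [1,28); WM=16
i=9 t=24 v=8: → [1,30); WM=23
i=10 t=31 v=9: → [31,37); WM=23
i=11 t=32 v=9: → [31,38); WM=31
i=12 t=34 v=9: → [31,40); WM=31

[1,30)=10 [31,40)=3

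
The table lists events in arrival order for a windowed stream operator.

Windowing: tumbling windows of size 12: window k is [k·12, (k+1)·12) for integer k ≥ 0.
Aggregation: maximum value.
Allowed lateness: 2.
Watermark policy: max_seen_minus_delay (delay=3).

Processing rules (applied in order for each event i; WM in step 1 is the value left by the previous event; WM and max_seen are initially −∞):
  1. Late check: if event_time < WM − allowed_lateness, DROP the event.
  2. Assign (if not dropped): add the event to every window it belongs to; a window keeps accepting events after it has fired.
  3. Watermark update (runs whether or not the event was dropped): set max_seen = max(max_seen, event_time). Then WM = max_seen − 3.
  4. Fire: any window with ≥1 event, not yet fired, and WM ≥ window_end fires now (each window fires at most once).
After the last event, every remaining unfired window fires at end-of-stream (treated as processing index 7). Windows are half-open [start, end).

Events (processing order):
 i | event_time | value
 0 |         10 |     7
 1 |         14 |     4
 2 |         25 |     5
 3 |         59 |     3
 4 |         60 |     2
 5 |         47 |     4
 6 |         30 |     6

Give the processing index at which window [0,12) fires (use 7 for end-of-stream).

2

i=0 t=10 v=7: → [0,12); WM=7
i=1 t=14 v=4: → [12,24); WM=11
i=2 t=25 v=5: → [24,36); WM=22; [0,12) fires=7
i=3 t=59 v=3: → [48,60); WM=56; [12,24) fires=4 [24,36) fires=5
i=4 t=60 v=2: → [60,72); WM=57
i=5 t=47 v=4: DROP (t<57-2); WM=57
i=6 t=30 v=6: DROP (t<57-2); WM=57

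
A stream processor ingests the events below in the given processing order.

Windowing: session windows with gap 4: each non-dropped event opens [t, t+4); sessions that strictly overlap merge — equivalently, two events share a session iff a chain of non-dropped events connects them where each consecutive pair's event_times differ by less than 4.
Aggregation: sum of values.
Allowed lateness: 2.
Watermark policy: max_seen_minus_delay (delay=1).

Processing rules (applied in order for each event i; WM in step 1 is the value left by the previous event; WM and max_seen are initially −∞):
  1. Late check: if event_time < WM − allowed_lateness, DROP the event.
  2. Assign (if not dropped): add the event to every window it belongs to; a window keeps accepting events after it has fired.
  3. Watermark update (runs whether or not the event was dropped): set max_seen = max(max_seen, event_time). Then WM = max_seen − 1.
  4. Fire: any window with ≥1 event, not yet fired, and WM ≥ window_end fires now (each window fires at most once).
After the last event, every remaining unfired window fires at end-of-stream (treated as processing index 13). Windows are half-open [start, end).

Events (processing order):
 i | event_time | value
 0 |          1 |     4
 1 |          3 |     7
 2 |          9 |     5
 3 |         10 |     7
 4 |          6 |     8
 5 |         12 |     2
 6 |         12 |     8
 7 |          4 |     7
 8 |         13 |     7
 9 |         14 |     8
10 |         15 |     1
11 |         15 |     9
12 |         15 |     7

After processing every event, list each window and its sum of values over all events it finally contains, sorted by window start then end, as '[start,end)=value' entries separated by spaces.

[1,7)=11 [9,19)=54

i=0 t=1 v=4: → [1,5); WM=0
i=1 t=3 v=7: → [1,7); WM=2
i=2 t=9 v=5: → [9,13); WM=8
i=3 t=10 v=7: → [9,14); WM=9
i=4 t=6 v=8: DROP (t<9-2); WM=9
i=5 t=12 v=2: → [9,16); WM=11
i=6 t=12 v=8: → [9,16); WM=11
i=7 t=4 v=7: DROP (t<11-2); WM=11
i=8 t=13 v=7: → [9,17); WM=12
i=9 t=14 v=8: → [9,18); WM=13
i=10 t=15 v=1: → [9,19); WM=14
i=11 t=15 v=9: → [9,19); WM=14
i=12 t=15 v=7: → [9,19); WM=14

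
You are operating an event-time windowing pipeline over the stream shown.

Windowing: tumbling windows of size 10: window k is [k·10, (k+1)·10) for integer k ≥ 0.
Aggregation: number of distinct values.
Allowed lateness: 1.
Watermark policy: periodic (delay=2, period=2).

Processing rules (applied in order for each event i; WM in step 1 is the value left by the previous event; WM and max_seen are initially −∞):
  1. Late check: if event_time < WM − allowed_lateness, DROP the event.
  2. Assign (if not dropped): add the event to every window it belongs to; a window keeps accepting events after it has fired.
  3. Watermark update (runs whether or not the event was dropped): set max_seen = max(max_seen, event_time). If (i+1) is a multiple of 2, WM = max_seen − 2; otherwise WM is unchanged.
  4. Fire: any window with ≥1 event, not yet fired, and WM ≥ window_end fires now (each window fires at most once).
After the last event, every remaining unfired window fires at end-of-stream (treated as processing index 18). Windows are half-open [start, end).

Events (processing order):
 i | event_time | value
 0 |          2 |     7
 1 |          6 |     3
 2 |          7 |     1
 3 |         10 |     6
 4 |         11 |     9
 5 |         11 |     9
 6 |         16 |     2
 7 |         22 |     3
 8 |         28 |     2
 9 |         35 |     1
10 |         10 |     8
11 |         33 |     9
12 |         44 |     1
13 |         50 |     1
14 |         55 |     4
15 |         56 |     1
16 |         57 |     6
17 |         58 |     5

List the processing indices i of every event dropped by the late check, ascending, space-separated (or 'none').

i=0 t=2 v=7: → [0,10); WM=−∞
i=1 t=6 v=3: → [0,10); WM=4
i=2 t=7 v=1: → [0,10); WM=4
i=3 t=10 v=6: → [10,20); WM=8
i=4 t=11 v=9: → [10,20); WM=8
i=5 t=11 v=9: → [10,20); WM=9
i=6 t=16 v=2: → [10,20); WM=9
i=7 t=22 v=3: → [20,30); WM=20; [0,10) fires=3 [10,20) fires=3
i=8 t=28 v=2: → [20,30); WM=20
i=9 t=35 v=1: → [30,40); WM=33; [20,30) fires=2
i=10 t=10 v=8: DROP (t<33-1); WM=33
i=11 t=33 v=9: → [30,40); WM=33
i=12 t=44 v=1: → [40,50); WM=33
i=13 t=50 v=1: → [50,60); WM=48; [30,40) fires=2
i=14 t=55 v=4: → [50,60); WM=48
i=15 t=56 v=1: → [50,60); WM=54; [40,50) fires=1
i=16 t=57 v=6: → [50,60); WM=54
i=17 t=58 v=5: → [50,60); WM=56

10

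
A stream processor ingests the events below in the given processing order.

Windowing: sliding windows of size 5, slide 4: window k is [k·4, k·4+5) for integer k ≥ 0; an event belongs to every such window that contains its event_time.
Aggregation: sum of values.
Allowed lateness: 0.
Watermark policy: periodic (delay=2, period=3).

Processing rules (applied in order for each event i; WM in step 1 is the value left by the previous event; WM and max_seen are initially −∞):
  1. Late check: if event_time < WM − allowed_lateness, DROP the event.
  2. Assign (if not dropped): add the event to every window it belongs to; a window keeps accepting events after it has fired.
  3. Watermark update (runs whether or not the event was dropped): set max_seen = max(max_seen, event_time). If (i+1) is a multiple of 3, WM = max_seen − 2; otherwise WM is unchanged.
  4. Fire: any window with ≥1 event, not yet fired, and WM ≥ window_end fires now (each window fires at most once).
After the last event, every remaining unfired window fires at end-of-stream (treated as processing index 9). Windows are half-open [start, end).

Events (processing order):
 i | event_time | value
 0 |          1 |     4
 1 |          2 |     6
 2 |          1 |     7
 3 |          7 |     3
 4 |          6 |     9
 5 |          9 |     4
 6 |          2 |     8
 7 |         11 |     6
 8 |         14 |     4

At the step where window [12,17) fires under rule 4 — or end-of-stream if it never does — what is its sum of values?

4

i=0 t=1 v=4: → [0,5); WM=−∞
i=1 t=2 v=6: → [0,5); WM=−∞
i=2 t=1 v=7: → [0,5); WM=0
i=3 t=7 v=3: → [4,9); WM=0
i=4 t=6 v=9: → [4,9); WM=0
i=5 t=9 v=4: → [8,13); WM=7; [0,5) fires=17
i=6 t=2 v=8: DROP (t<7-0); WM=7
i=7 t=11 v=6: → [8,13); WM=7
i=8 t=14 v=4: → [12,17); WM=12; [4,9) fires=12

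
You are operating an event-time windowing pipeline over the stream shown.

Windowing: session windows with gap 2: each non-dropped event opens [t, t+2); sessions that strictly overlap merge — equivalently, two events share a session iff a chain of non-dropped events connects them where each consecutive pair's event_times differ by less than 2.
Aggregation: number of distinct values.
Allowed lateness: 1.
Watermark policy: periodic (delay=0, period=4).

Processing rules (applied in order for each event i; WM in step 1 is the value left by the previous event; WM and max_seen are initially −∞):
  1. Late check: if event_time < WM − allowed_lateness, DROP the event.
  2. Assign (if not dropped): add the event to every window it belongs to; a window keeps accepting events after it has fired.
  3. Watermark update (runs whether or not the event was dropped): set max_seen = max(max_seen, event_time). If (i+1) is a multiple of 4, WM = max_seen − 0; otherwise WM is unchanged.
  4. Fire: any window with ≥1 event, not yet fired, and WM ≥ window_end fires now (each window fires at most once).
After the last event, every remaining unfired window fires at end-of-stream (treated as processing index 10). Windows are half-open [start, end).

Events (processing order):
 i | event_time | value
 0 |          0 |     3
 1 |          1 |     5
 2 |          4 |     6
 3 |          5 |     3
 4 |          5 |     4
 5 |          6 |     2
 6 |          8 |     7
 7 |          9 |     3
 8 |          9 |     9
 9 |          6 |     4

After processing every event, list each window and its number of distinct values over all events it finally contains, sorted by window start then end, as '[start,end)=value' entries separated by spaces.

i=0 t=0 v=3: → [0,2); WM=−∞
i=1 t=1 v=5: → [0,3); WM=−∞
i=2 t=4 v=6: → [4,6); WM=−∞
i=3 t=5 v=3: → [4,7); WM=5
i=4 t=5 v=4: → [4,7); WM=5
i=5 t=6 v=2: → [4,8); WM=5
i=6 t=8 v=7: → [8,10); WM=5
i=7 t=9 v=3: → [8,11); WM=9
i=8 t=9 v=9: → [8,11); WM=9
i=9 t=6 v=4: DROP (t<9-1); WM=9

[0,3)=2 [4,8)=4 [8,11)=3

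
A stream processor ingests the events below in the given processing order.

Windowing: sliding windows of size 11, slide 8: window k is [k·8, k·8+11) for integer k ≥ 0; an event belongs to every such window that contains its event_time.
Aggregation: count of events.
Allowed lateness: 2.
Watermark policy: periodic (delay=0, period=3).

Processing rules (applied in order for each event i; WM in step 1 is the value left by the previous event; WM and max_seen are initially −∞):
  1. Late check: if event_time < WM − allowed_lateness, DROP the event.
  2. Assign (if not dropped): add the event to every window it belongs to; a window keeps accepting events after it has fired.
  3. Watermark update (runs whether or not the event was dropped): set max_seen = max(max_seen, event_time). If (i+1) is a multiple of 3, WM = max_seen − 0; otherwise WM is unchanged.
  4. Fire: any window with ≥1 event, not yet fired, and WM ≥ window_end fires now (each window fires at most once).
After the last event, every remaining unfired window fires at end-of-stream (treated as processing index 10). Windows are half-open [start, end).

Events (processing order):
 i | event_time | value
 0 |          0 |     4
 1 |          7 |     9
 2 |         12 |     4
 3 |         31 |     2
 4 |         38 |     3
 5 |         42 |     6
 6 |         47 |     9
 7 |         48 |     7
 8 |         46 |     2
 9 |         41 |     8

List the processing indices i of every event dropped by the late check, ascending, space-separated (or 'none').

i=0 t=0 v=4: → [0,11); WM=−∞
i=1 t=7 v=9: → [0,11); WM=−∞
i=2 t=12 v=4: → [8,19); WM=12; [0,11) fires=2
i=3 t=31 v=2: → [24,35); WM=12
i=4 t=38 v=3: → [32,43); WM=12
i=5 t=42 v=6: → [40,51),[32,43); WM=42; [8,19) fires=1 [24,35) fires=1
i=6 t=47 v=9: → [40,51); WM=42
i=7 t=48 v=7: → [48,59),[40,51); WM=42
i=8 t=46 v=2: → [40,51); WM=48; [32,43) fires=2
i=9 t=41 v=8: DROP (t<48-2); WM=48

9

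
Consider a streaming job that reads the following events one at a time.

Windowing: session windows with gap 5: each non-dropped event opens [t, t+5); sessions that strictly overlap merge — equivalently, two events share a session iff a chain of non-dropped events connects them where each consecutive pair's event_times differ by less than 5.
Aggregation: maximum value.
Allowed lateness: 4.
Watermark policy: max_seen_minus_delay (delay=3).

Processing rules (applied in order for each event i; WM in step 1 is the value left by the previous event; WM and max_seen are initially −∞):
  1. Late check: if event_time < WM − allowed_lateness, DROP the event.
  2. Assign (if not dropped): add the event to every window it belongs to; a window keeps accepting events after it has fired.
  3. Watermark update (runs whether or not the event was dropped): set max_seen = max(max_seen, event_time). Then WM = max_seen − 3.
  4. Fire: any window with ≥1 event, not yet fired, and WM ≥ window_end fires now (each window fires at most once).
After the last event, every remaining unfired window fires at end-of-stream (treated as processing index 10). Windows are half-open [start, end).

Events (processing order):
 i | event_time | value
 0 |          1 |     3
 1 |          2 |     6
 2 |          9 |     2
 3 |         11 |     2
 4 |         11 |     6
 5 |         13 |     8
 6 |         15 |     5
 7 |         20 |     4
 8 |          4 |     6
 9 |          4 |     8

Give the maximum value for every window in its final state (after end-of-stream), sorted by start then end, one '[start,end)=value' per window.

i=0 t=1 v=3: → [1,6); WM=-2
i=1 t=2 v=6: → [1,7); WM=-1
i=2 t=9 v=2: → [9,14); WM=6
i=3 t=11 v=2: → [9,16); WM=8
i=4 t=11 v=6: → [9,16); WM=8
i=5 t=13 v=8: → [9,18); WM=10
i=6 t=15 v=5: → [9,20); WM=12
i=7 t=20 v=4: → [20,25); WM=17
i=8 t=4 v=6: DROP (t<17-4); WM=17
i=9 t=4 v=8: DROP (t<17-4); WM=17

[1,7)=6 [9,20)=8 [20,25)=4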